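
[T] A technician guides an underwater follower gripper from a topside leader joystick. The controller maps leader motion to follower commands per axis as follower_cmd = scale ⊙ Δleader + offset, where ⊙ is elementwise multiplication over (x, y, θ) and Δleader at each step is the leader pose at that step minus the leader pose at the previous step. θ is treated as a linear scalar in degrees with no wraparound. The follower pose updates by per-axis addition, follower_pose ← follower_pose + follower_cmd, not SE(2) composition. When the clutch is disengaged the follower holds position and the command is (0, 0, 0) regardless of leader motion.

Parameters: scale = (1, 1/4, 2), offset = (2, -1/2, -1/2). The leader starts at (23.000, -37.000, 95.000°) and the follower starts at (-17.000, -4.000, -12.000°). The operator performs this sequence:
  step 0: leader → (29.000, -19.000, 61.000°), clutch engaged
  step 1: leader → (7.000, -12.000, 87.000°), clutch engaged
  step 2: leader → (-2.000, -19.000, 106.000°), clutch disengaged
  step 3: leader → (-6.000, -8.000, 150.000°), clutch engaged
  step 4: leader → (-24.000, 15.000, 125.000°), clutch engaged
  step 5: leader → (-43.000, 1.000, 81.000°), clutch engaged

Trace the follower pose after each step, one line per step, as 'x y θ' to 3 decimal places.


step 0: Δleader=(6.000, 18.000, -34.000°), engaged; cmd=(8.000, 4.000, -68.500°) → follower=(-9.000, 0.000, -80.500°)
step 1: Δleader=(-22.000, 7.000, 26.000°), engaged; cmd=(-20.000, 1.250, 51.500°) → follower=(-29.000, 1.250, -29.000°)
step 2: Δleader=(-9.000, -7.000, 19.000°), disengaged; cmd=(0,0,0) → follower holds at (-29.000, 1.250, -29.000°)
step 3: Δleader=(-4.000, 11.000, 44.000°), engaged; cmd=(-2.000, 2.250, 87.500°) → follower=(-31.000, 3.500, 58.500°)
step 4: Δleader=(-18.000, 23.000, -25.000°), engaged; cmd=(-16.000, 5.250, -50.500°) → follower=(-47.000, 8.750, 8.000°)
step 5: Δleader=(-19.000, -14.000, -44.000°), engaged; cmd=(-17.000, -4.000, -88.500°) → follower=(-64.000, 4.750, -80.500°)

-9.000 0.000 -80.500
-29.000 1.250 -29.000
-29.000 1.250 -29.000
-31.000 3.500 58.500
-47.000 8.750 8.000
-64.000 4.750 -80.500


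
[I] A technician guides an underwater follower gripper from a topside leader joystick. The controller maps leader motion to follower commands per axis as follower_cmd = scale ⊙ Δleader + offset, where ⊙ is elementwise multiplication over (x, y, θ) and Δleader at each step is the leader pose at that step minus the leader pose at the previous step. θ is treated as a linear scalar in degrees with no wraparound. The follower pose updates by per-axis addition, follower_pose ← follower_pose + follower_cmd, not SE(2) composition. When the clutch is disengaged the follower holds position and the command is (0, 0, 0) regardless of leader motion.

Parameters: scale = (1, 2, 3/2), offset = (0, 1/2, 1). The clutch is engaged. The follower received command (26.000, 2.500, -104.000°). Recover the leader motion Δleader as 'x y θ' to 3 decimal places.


26.000 1.000 -70.000

axis x: (26.000 − 0) / (1) = 26.000
axis y: (2.500 − 1/2) / (2) = 1.000
axis θ: (-104.000 − 1) / (3/2) = -70.000


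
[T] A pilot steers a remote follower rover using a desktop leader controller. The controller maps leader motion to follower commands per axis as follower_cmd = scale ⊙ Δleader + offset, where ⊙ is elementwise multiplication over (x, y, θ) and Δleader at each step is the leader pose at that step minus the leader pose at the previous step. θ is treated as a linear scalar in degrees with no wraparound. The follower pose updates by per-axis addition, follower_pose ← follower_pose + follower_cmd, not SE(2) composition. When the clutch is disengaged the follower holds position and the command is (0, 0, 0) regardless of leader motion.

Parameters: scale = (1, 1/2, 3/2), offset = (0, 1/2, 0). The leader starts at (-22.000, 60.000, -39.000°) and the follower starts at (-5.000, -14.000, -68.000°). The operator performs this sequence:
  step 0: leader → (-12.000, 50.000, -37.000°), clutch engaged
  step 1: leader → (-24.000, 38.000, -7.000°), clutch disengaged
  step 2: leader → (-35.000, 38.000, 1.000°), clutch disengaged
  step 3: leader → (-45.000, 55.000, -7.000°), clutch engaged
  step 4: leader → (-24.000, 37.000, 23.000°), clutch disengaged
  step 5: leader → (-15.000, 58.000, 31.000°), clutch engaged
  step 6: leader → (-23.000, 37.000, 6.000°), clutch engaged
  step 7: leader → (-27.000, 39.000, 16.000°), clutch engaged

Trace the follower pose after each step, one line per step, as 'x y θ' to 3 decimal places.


5.000 -18.500 -65.000
5.000 -18.500 -65.000
5.000 -18.500 -65.000
-5.000 -9.500 -77.000
-5.000 -9.500 -77.000
4.000 1.500 -65.000
-4.000 -8.500 -102.500
-8.000 -7.000 -87.500

step 0: Δleader=(10.000, -10.000, 2.000°), engaged; cmd=(10.000, -4.500, 3.000°) → follower=(5.000, -18.500, -65.000°)
step 1: Δleader=(-12.000, -12.000, 30.000°), disengaged; cmd=(0,0,0) → follower holds at (5.000, -18.500, -65.000°)
step 2: Δleader=(-11.000, 0.000, 8.000°), disengaged; cmd=(0,0,0) → follower holds at (5.000, -18.500, -65.000°)
step 3: Δleader=(-10.000, 17.000, -8.000°), engaged; cmd=(-10.000, 9.000, -12.000°) → follower=(-5.000, -9.500, -77.000°)
step 4: Δleader=(21.000, -18.000, 30.000°), disengaged; cmd=(0,0,0) → follower holds at (-5.000, -9.500, -77.000°)
step 5: Δleader=(9.000, 21.000, 8.000°), engaged; cmd=(9.000, 11.000, 12.000°) → follower=(4.000, 1.500, -65.000°)
step 6: Δleader=(-8.000, -21.000, -25.000°), engaged; cmd=(-8.000, -10.000, -37.500°) → follower=(-4.000, -8.500, -102.500°)
step 7: Δleader=(-4.000, 2.000, 10.000°), engaged; cmd=(-4.000, 1.500, 15.000°) → follower=(-8.000, -7.000, -87.500°)


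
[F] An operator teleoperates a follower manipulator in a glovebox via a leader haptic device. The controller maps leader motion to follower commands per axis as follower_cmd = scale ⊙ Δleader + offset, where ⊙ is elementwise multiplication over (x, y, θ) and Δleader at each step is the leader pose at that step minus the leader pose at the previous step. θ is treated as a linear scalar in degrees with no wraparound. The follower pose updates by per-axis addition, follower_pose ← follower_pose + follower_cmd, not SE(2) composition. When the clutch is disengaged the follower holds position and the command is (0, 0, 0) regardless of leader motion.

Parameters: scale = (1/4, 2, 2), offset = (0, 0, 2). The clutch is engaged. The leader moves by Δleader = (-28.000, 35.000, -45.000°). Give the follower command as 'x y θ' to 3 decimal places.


axis x: 1/4·-28.000 + 0 = -7.000
axis y: 2·35.000 + 0 = 70.000
axis θ: 2·-45.000 + 2 = -88.000

-7.000 70.000 -88.000


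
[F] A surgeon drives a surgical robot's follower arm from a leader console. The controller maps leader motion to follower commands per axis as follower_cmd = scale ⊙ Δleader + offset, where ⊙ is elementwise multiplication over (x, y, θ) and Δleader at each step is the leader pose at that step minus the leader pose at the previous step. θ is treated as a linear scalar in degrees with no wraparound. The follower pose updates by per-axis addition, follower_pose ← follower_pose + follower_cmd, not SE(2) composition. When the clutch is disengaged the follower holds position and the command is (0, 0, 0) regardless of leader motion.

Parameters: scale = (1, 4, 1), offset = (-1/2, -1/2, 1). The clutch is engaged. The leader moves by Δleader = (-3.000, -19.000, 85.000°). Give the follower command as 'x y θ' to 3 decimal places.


-3.500 -76.500 86.000

axis x: 1·-3.000 + -1/2 = -3.500
axis y: 4·-19.000 + -1/2 = -76.500
axis θ: 1·85.000 + 1 = 86.000


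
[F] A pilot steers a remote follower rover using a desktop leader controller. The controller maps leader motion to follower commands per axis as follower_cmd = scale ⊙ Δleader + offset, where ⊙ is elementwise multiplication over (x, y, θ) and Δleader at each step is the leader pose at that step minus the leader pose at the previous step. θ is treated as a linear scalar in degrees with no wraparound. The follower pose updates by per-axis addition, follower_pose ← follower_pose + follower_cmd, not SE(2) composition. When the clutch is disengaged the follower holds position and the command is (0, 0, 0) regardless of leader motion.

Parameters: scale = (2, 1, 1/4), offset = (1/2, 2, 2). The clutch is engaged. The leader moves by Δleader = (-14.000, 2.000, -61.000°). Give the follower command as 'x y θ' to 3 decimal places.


axis x: 2·-14.000 + 1/2 = -27.500
axis y: 1·2.000 + 2 = 4.000
axis θ: 1/4·-61.000 + 2 = -13.250

-27.500 4.000 -13.250


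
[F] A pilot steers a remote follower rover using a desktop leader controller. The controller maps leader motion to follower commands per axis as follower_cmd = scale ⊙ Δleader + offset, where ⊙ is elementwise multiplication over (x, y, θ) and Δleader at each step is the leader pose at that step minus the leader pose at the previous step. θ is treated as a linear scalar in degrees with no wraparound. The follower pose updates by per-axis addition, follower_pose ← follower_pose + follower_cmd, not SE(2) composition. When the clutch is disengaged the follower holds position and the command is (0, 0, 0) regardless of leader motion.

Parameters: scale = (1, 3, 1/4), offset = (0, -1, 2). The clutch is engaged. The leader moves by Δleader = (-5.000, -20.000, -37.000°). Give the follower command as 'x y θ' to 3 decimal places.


-5.000 -61.000 -7.250

axis x: 1·-5.000 + 0 = -5.000
axis y: 3·-20.000 + -1 = -61.000
axis θ: 1/4·-37.000 + 2 = -7.250


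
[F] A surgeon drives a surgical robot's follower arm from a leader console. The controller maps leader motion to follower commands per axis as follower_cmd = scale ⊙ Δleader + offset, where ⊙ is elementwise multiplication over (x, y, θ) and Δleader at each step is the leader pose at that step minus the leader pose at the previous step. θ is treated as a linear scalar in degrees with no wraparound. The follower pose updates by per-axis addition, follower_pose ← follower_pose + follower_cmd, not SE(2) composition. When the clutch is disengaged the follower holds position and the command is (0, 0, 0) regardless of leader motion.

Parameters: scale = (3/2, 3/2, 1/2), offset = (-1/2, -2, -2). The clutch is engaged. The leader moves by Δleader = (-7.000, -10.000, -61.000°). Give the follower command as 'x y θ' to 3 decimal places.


-11.000 -17.000 -32.500

axis x: 3/2·-7.000 + -1/2 = -11.000
axis y: 3/2·-10.000 + -2 = -17.000
axis θ: 1/2·-61.000 + -2 = -32.500


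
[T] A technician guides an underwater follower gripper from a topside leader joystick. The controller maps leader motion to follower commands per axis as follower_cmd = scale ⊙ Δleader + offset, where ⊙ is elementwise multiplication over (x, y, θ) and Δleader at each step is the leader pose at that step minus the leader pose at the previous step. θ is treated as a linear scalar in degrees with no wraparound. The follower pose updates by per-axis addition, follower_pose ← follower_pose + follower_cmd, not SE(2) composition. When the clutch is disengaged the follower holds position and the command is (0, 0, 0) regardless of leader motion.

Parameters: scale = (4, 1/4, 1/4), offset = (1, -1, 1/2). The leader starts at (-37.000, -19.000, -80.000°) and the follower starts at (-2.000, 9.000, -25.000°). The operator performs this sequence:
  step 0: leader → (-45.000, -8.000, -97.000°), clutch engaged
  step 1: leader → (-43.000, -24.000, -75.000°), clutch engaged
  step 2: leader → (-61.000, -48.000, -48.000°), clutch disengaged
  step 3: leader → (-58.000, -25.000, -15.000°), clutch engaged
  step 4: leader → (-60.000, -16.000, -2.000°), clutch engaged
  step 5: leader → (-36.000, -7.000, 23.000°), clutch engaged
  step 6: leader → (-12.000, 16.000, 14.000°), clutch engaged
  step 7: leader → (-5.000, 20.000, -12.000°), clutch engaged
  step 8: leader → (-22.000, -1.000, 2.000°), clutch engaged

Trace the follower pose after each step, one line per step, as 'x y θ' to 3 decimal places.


step 0: Δleader=(-8.000, 11.000, -17.000°), engaged; cmd=(-31.000, 1.750, -3.750°) → follower=(-33.000, 10.750, -28.750°)
step 1: Δleader=(2.000, -16.000, 22.000°), engaged; cmd=(9.000, -5.000, 6.000°) → follower=(-24.000, 5.750, -22.750°)
step 2: Δleader=(-18.000, -24.000, 27.000°), disengaged; cmd=(0,0,0) → follower holds at (-24.000, 5.750, -22.750°)
step 3: Δleader=(3.000, 23.000, 33.000°), engaged; cmd=(13.000, 4.750, 8.750°) → follower=(-11.000, 10.500, -14.000°)
step 4: Δleader=(-2.000, 9.000, 13.000°), engaged; cmd=(-7.000, 1.250, 3.750°) → follower=(-18.000, 11.750, -10.250°)
step 5: Δleader=(24.000, 9.000, 25.000°), engaged; cmd=(97.000, 1.250, 6.750°) → follower=(79.000, 13.000, -3.500°)
step 6: Δleader=(24.000, 23.000, -9.000°), engaged; cmd=(97.000, 4.750, -1.750°) → follower=(176.000, 17.750, -5.250°)
step 7: Δleader=(7.000, 4.000, -26.000°), engaged; cmd=(29.000, 0.000, -6.000°) → follower=(205.000, 17.750, -11.250°)
step 8: Δleader=(-17.000, -21.000, 14.000°), engaged; cmd=(-67.000, -6.250, 4.000°) → follower=(138.000, 11.500, -7.250°)

-33.000 10.750 -28.750
-24.000 5.750 -22.750
-24.000 5.750 -22.750
-11.000 10.500 -14.000
-18.000 11.750 -10.250
79.000 13.000 -3.500
176.000 17.750 -5.250
205.000 17.750 -11.250
138.000 11.500 -7.250


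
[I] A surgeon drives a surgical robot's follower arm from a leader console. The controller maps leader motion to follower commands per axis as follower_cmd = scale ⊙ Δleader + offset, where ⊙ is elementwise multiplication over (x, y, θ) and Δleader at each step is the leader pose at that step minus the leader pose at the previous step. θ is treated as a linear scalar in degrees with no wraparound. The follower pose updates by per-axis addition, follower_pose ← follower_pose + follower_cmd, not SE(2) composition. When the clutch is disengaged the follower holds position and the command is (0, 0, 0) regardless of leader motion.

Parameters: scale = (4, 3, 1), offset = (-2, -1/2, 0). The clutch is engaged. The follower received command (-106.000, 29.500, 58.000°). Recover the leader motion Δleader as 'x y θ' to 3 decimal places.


-26.000 10.000 58.000

axis x: (-106.000 − -2) / (4) = -26.000
axis y: (29.500 − -1/2) / (3) = 10.000
axis θ: (58.000 − 0) / (1) = 58.000


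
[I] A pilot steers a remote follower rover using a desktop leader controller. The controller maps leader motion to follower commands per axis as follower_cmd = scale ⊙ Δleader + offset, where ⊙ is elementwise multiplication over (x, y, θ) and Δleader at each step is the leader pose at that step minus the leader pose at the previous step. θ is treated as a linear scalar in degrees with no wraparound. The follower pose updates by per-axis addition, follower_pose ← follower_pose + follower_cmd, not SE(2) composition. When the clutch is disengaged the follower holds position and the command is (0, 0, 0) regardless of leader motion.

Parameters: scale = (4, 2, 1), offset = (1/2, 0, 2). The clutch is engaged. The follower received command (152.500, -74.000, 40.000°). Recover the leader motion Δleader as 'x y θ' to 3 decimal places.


38.000 -37.000 38.000

axis x: (152.500 − 1/2) / (4) = 38.000
axis y: (-74.000 − 0) / (2) = -37.000
axis θ: (40.000 − 2) / (1) = 38.000


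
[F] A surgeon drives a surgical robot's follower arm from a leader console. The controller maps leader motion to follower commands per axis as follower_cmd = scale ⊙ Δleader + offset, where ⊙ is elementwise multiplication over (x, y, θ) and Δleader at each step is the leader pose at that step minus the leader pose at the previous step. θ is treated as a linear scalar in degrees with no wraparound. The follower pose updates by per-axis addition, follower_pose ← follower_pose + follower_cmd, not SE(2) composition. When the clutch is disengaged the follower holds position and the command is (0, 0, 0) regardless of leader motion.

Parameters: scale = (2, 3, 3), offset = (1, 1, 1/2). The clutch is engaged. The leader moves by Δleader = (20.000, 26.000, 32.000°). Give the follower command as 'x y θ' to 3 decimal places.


41.000 79.000 96.500

axis x: 2·20.000 + 1 = 41.000
axis y: 3·26.000 + 1 = 79.000
axis θ: 3·32.000 + 1/2 = 96.500


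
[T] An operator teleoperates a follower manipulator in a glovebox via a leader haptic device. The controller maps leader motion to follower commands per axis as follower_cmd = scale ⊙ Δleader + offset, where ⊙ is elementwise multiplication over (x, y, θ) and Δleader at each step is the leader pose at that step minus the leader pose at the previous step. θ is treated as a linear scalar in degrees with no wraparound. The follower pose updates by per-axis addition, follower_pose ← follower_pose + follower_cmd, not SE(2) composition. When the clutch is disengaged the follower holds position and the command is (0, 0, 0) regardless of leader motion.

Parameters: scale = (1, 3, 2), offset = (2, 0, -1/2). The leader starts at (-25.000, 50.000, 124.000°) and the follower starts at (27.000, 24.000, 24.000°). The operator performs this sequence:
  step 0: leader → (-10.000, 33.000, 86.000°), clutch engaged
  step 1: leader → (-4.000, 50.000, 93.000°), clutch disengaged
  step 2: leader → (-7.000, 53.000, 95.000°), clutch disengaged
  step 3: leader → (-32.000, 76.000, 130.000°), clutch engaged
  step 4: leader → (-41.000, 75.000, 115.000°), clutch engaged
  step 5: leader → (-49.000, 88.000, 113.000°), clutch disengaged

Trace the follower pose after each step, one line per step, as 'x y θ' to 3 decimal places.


step 0: Δleader=(15.000, -17.000, -38.000°), engaged; cmd=(17.000, -51.000, -76.500°) → follower=(44.000, -27.000, -52.500°)
step 1: Δleader=(6.000, 17.000, 7.000°), disengaged; cmd=(0,0,0) → follower holds at (44.000, -27.000, -52.500°)
step 2: Δleader=(-3.000, 3.000, 2.000°), disengaged; cmd=(0,0,0) → follower holds at (44.000, -27.000, -52.500°)
step 3: Δleader=(-25.000, 23.000, 35.000°), engaged; cmd=(-23.000, 69.000, 69.500°) → follower=(21.000, 42.000, 17.000°)
step 4: Δleader=(-9.000, -1.000, -15.000°), engaged; cmd=(-7.000, -3.000, -30.500°) → follower=(14.000, 39.000, -13.500°)
step 5: Δleader=(-8.000, 13.000, -2.000°), disengaged; cmd=(0,0,0) → follower holds at (14.000, 39.000, -13.500°)

44.000 -27.000 -52.500
44.000 -27.000 -52.500
44.000 -27.000 -52.500
21.000 42.000 17.000
14.000 39.000 -13.500
14.000 39.000 -13.500


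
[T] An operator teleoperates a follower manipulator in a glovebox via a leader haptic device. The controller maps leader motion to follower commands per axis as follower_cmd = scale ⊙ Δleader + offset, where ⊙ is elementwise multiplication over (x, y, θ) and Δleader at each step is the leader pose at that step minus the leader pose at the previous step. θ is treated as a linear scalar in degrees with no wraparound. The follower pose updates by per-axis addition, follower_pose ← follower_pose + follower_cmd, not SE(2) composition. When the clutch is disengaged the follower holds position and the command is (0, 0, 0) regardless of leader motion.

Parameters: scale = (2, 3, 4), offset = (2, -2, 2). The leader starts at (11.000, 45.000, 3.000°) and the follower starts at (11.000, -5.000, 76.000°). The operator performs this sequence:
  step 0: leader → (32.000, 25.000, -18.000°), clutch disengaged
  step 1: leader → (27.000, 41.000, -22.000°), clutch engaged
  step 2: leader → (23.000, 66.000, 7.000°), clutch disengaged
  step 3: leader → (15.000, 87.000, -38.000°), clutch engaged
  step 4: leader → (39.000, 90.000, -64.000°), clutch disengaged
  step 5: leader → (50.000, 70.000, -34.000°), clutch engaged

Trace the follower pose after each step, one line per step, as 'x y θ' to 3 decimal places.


11.000 -5.000 76.000
3.000 41.000 62.000
3.000 41.000 62.000
-11.000 102.000 -116.000
-11.000 102.000 -116.000
13.000 40.000 6.000

step 0: Δleader=(21.000, -20.000, -21.000°), disengaged; cmd=(0,0,0) → follower holds at (11.000, -5.000, 76.000°)
step 1: Δleader=(-5.000, 16.000, -4.000°), engaged; cmd=(-8.000, 46.000, -14.000°) → follower=(3.000, 41.000, 62.000°)
step 2: Δleader=(-4.000, 25.000, 29.000°), disengaged; cmd=(0,0,0) → follower holds at (3.000, 41.000, 62.000°)
step 3: Δleader=(-8.000, 21.000, -45.000°), engaged; cmd=(-14.000, 61.000, -178.000°) → follower=(-11.000, 102.000, -116.000°)
step 4: Δleader=(24.000, 3.000, -26.000°), disengaged; cmd=(0,0,0) → follower holds at (-11.000, 102.000, -116.000°)
step 5: Δleader=(11.000, -20.000, 30.000°), engaged; cmd=(24.000, -62.000, 122.000°) → follower=(13.000, 40.000, 6.000°)


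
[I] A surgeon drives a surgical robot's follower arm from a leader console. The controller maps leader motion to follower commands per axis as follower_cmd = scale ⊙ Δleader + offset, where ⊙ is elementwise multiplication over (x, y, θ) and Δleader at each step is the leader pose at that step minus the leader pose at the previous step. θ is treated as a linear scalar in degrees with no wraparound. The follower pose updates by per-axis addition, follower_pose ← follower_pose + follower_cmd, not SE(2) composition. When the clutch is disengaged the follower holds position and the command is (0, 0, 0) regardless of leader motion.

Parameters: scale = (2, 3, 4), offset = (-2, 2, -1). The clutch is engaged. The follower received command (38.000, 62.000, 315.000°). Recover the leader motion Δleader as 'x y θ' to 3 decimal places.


20.000 20.000 79.000

axis x: (38.000 − -2) / (2) = 20.000
axis y: (62.000 − 2) / (3) = 20.000
axis θ: (315.000 − -1) / (4) = 79.000


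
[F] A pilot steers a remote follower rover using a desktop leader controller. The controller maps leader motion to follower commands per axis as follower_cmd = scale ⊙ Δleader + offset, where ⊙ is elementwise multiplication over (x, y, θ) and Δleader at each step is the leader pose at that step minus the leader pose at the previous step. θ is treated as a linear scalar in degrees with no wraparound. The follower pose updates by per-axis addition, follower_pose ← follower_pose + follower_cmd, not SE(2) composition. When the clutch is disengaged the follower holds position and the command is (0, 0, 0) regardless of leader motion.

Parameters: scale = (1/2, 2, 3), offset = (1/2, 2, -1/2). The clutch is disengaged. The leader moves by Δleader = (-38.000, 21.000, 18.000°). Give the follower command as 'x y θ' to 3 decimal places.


0.000 0.000 0.000

clutch disengaged → follower holds; cmd = (0, 0, 0)


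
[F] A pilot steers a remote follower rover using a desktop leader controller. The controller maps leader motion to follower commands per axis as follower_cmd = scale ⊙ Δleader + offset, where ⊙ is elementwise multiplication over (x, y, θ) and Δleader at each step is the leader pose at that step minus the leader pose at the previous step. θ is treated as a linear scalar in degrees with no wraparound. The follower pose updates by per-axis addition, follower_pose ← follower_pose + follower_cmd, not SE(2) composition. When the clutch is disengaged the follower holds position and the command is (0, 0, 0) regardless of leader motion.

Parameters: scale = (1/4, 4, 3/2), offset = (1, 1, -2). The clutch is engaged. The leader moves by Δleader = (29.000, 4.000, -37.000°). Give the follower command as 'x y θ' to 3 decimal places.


axis x: 1/4·29.000 + 1 = 8.250
axis y: 4·4.000 + 1 = 17.000
axis θ: 3/2·-37.000 + -2 = -57.500

8.250 17.000 -57.500


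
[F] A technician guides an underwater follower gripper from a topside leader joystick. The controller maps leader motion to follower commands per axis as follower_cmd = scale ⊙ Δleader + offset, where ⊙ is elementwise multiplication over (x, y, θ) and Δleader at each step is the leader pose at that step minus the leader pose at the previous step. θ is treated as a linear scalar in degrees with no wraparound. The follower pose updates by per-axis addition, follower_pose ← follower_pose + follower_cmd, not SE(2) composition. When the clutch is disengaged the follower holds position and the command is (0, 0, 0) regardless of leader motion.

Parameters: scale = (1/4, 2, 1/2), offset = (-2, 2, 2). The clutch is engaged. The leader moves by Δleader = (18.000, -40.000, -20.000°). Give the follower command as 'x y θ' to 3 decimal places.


axis x: 1/4·18.000 + -2 = 2.500
axis y: 2·-40.000 + 2 = -78.000
axis θ: 1/2·-20.000 + 2 = -8.000

2.500 -78.000 -8.000


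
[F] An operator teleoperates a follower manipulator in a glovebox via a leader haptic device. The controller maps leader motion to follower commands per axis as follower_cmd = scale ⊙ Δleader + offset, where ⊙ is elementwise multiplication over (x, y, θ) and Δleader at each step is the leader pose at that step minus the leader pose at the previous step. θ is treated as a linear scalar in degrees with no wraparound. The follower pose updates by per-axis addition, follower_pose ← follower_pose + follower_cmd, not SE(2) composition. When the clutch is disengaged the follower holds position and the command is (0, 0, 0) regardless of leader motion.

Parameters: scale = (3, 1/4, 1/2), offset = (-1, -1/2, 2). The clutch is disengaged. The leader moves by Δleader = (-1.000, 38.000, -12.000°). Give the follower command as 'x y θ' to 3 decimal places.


0.000 0.000 0.000

clutch disengaged → follower holds; cmd = (0, 0, 0)


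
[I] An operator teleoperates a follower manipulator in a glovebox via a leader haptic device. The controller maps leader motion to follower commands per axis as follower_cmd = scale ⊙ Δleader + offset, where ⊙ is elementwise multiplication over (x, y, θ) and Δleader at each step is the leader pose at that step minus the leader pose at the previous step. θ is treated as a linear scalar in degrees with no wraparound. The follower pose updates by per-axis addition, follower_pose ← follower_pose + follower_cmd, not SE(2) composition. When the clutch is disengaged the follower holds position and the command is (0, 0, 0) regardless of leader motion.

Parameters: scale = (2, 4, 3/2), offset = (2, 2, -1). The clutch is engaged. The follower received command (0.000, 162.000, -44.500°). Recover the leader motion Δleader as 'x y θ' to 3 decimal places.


axis x: (0.000 − 2) / (2) = -1.000
axis y: (162.000 − 2) / (4) = 40.000
axis θ: (-44.500 − -1) / (3/2) = -29.000

-1.000 40.000 -29.000


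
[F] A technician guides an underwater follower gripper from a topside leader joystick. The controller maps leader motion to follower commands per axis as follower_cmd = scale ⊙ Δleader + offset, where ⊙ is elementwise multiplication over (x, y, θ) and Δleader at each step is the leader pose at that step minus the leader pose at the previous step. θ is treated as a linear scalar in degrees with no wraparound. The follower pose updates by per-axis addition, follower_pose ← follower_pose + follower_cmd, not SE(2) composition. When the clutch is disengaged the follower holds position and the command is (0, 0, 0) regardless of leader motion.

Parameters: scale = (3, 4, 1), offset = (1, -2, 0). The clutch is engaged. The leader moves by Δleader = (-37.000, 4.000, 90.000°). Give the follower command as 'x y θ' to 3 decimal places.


-110.000 14.000 90.000

axis x: 3·-37.000 + 1 = -110.000
axis y: 4·4.000 + -2 = 14.000
axis θ: 1·90.000 + 0 = 90.000


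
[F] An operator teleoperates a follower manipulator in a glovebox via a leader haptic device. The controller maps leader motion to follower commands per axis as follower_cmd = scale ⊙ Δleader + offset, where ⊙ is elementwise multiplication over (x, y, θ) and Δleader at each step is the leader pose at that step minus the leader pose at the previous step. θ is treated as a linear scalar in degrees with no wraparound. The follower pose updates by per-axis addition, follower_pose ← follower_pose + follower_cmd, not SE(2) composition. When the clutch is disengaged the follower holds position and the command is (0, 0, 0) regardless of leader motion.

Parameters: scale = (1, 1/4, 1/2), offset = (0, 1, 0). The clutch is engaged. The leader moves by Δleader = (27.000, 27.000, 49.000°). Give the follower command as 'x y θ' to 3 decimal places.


27.000 7.750 24.500

axis x: 1·27.000 + 0 = 27.000
axis y: 1/4·27.000 + 1 = 7.750
axis θ: 1/2·49.000 + 0 = 24.500


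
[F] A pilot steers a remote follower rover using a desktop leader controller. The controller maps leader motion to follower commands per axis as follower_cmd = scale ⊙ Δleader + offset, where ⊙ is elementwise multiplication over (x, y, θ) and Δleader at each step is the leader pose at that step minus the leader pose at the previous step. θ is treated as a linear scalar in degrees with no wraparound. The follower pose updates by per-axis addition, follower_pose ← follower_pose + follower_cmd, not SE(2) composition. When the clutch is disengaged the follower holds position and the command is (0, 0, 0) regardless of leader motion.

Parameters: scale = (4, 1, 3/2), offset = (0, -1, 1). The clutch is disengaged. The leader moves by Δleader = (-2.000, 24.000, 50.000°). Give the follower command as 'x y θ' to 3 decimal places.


clutch disengaged → follower holds; cmd = (0, 0, 0)

0.000 0.000 0.000


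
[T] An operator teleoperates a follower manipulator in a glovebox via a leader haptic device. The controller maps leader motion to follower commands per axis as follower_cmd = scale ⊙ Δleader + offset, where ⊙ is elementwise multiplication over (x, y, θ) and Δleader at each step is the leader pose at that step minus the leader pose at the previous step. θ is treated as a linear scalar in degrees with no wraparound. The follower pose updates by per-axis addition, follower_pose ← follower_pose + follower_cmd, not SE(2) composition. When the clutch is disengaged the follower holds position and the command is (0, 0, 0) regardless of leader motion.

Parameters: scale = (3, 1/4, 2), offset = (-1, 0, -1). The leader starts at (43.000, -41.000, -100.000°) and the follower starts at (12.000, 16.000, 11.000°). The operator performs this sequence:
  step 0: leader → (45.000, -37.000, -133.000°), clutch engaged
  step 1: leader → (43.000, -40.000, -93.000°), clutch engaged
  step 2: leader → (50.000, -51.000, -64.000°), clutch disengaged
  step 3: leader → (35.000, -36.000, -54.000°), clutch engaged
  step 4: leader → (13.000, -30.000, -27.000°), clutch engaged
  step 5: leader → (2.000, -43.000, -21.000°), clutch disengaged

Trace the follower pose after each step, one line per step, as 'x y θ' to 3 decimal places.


17.000 17.000 -56.000
10.000 16.250 23.000
10.000 16.250 23.000
-36.000 20.000 42.000
-103.000 21.500 95.000
-103.000 21.500 95.000

step 0: Δleader=(2.000, 4.000, -33.000°), engaged; cmd=(5.000, 1.000, -67.000°) → follower=(17.000, 17.000, -56.000°)
step 1: Δleader=(-2.000, -3.000, 40.000°), engaged; cmd=(-7.000, -0.750, 79.000°) → follower=(10.000, 16.250, 23.000°)
step 2: Δleader=(7.000, -11.000, 29.000°), disengaged; cmd=(0,0,0) → follower holds at (10.000, 16.250, 23.000°)
step 3: Δleader=(-15.000, 15.000, 10.000°), engaged; cmd=(-46.000, 3.750, 19.000°) → follower=(-36.000, 20.000, 42.000°)
step 4: Δleader=(-22.000, 6.000, 27.000°), engaged; cmd=(-67.000, 1.500, 53.000°) → follower=(-103.000, 21.500, 95.000°)
step 5: Δleader=(-11.000, -13.000, 6.000°), disengaged; cmd=(0,0,0) → follower holds at (-103.000, 21.500, 95.000°)


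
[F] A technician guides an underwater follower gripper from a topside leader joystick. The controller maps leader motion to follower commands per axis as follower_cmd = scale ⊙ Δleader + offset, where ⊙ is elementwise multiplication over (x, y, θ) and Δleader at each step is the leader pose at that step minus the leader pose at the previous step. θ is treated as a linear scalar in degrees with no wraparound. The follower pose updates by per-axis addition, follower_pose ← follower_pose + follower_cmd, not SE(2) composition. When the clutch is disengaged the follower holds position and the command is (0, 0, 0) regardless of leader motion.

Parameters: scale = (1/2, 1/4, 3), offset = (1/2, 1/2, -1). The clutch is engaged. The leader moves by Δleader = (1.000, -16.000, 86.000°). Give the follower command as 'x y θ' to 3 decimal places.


1.000 -3.500 257.000

axis x: 1/2·1.000 + 1/2 = 1.000
axis y: 1/4·-16.000 + 1/2 = -3.500
axis θ: 3·86.000 + -1 = 257.000


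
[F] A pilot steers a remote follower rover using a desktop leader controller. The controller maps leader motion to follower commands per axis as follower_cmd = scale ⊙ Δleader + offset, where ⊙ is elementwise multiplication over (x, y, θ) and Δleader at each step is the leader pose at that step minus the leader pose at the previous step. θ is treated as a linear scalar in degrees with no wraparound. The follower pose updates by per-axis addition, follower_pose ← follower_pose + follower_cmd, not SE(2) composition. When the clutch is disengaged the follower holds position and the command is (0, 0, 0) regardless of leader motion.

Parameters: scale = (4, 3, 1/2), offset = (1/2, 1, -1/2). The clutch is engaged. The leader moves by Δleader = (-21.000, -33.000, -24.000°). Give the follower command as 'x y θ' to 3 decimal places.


axis x: 4·-21.000 + 1/2 = -83.500
axis y: 3·-33.000 + 1 = -98.000
axis θ: 1/2·-24.000 + -1/2 = -12.500

-83.500 -98.000 -12.500


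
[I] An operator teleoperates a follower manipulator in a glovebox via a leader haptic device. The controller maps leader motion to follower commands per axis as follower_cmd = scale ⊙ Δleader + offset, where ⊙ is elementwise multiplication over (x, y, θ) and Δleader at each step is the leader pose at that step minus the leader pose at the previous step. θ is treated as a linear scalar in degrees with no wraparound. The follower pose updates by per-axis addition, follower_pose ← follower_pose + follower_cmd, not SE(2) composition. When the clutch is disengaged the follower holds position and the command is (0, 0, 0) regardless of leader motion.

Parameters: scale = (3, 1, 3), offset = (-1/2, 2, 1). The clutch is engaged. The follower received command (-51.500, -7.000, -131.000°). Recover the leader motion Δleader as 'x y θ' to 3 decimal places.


axis x: (-51.500 − -1/2) / (3) = -17.000
axis y: (-7.000 − 2) / (1) = -9.000
axis θ: (-131.000 − 1) / (3) = -44.000

-17.000 -9.000 -44.000


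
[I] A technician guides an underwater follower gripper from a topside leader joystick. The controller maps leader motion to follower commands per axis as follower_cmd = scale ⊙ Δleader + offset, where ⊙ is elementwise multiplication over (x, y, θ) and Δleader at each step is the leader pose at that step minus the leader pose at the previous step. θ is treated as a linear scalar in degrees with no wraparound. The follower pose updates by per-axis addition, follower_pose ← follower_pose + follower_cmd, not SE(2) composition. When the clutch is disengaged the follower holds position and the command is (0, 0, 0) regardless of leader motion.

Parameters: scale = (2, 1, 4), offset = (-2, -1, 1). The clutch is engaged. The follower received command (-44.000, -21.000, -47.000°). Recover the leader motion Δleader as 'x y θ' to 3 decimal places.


axis x: (-44.000 − -2) / (2) = -21.000
axis y: (-21.000 − -1) / (1) = -20.000
axis θ: (-47.000 − 1) / (4) = -12.000

-21.000 -20.000 -12.000


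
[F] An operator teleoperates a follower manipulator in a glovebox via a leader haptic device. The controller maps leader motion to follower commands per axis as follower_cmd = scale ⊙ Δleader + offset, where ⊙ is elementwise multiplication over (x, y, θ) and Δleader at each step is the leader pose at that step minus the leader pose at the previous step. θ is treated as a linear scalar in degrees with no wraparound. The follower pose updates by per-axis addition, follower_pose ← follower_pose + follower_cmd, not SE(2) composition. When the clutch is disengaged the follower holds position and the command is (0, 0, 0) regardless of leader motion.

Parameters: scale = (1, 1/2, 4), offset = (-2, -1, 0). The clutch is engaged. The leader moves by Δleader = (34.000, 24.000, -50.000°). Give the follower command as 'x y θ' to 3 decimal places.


axis x: 1·34.000 + -2 = 32.000
axis y: 1/2·24.000 + -1 = 11.000
axis θ: 4·-50.000 + 0 = -200.000

32.000 11.000 -200.000


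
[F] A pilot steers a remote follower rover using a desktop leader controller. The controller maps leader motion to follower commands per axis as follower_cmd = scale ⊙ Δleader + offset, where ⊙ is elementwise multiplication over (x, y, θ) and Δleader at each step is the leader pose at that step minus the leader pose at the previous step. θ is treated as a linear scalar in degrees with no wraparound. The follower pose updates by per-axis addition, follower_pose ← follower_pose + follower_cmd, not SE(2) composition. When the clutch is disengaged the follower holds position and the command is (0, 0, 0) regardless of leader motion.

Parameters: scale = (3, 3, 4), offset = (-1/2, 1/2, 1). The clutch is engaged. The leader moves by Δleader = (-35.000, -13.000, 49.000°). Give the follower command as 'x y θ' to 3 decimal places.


-105.500 -38.500 197.000

axis x: 3·-35.000 + -1/2 = -105.500
axis y: 3·-13.000 + 1/2 = -38.500
axis θ: 4·49.000 + 1 = 197.000


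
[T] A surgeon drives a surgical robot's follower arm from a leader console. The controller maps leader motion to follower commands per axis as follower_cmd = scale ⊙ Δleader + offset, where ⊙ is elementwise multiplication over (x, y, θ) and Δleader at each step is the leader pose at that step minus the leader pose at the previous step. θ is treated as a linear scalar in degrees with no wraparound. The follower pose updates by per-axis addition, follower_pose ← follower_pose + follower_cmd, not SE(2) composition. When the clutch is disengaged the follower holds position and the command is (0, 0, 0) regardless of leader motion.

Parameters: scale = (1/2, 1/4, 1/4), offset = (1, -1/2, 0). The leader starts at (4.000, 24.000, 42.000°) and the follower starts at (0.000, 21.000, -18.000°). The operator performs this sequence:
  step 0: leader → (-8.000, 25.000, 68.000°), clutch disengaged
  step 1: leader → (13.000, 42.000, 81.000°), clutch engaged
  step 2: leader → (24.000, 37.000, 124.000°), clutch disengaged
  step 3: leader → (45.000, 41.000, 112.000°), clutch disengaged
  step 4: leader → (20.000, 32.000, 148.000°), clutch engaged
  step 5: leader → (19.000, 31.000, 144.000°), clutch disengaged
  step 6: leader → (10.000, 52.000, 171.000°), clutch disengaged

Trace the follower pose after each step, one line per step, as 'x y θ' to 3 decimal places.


step 0: Δleader=(-12.000, 1.000, 26.000°), disengaged; cmd=(0,0,0) → follower holds at (0.000, 21.000, -18.000°)
step 1: Δleader=(21.000, 17.000, 13.000°), engaged; cmd=(11.500, 3.750, 3.250°) → follower=(11.500, 24.750, -14.750°)
step 2: Δleader=(11.000, -5.000, 43.000°), disengaged; cmd=(0,0,0) → follower holds at (11.500, 24.750, -14.750°)
step 3: Δleader=(21.000, 4.000, -12.000°), disengaged; cmd=(0,0,0) → follower holds at (11.500, 24.750, -14.750°)
step 4: Δleader=(-25.000, -9.000, 36.000°), engaged; cmd=(-11.500, -2.750, 9.000°) → follower=(0.000, 22.000, -5.750°)
step 5: Δleader=(-1.000, -1.000, -4.000°), disengaged; cmd=(0,0,0) → follower holds at (0.000, 22.000, -5.750°)
step 6: Δleader=(-9.000, 21.000, 27.000°), disengaged; cmd=(0,0,0) → follower holds at (0.000, 22.000, -5.750°)

0.000 21.000 -18.000
11.500 24.750 -14.750
11.500 24.750 -14.750
11.500 24.750 -14.750
0.000 22.000 -5.750
0.000 22.000 -5.750
0.000 22.000 -5.750


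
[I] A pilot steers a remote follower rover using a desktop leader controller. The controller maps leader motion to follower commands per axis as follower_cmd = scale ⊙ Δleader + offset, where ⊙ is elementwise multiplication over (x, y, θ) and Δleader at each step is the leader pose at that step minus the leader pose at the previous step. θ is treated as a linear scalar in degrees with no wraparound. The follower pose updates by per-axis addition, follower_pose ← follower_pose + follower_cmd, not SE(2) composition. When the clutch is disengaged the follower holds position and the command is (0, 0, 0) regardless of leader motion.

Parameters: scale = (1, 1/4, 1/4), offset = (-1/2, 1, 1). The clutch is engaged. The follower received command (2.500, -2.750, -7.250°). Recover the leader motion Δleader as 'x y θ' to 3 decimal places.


axis x: (2.500 − -1/2) / (1) = 3.000
axis y: (-2.750 − 1) / (1/4) = -15.000
axis θ: (-7.250 − 1) / (1/4) = -33.000

3.000 -15.000 -33.000
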